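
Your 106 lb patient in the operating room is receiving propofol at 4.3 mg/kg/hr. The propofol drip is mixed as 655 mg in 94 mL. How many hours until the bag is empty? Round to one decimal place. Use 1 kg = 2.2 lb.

Weight = 106 lb ÷ 2.2 lb/kg = 48.18182 kg
Dose = 4.3 mg/kg/hr × 48.18182 kg = 207.1818 mg/hr
Concentration = 655 mg ÷ 94 mL = 6.968085 mg/mL
Rate = 207.1818 mg/hr ÷ 6.968085 mg/mL = 29.73296 mL/hr
Duration = 94 mL ÷ 29.73296 mL/hr = 3.161474 hr

3.2 hours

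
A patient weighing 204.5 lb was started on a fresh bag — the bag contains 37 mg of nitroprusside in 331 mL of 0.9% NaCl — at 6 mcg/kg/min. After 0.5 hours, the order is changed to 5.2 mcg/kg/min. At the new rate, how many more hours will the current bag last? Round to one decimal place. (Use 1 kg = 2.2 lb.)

Initial rate:
Weight = 204.5 lb ÷ 2.2 lb/kg = 92.95455 kg
Dose = 6 mcg/kg/min × 92.95455 kg = 557.7273 mcg/min
557.7273 mcg/min × 60 min/hr = 33463.64 mcg/hr
Concentration = 37 mg ÷ 331 mL = 0.1117825 mg/mL = 111.7825 mcg/mL
Rate = 33463.64 mcg/hr ÷ 111.7825 mcg/mL = 299.3639 mL/hr
Volume infused so far = 299.3639 mL/hr × 0.5 hr = 149.6819 mL
Volume remaining = 331 − 149.6819 = 181.3181 mL
New rate:
Dose = 5.2 mcg/kg/min × 92.95455 kg = 483.3636 mcg/min
483.3636 mcg/min × 60 min/hr = 29001.82 mcg/hr
Rate = 29001.82 mcg/hr ÷ 111.7825 mcg/mL = 259.4487 mL/hr
Time remaining = 181.3181 mL ÷ 259.4487 mL/hr = 0.698859 hr

0.7 hours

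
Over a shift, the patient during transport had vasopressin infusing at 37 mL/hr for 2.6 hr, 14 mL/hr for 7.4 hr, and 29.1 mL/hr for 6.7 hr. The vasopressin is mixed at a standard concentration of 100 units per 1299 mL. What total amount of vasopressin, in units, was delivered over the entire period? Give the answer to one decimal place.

Concentration = 100 units ÷ 1299 mL = 0.07698229 units/mL
Stage 1: 37 mL/hr × 2.6 hr = 96.2 mL → 96.2 mL × 0.07698229 units/mL = 7.405697 units
Stage 2: 14 mL/hr × 7.4 hr = 103.6 mL → 103.6 mL × 0.07698229 units/mL = 7.975366 units
Stage 3: 29.1 mL/hr × 6.7 hr = 194.97 mL → 194.97 mL × 0.07698229 units/mL = 15.00924 units
Total = 7.405697 + 7.975366 + 15.00924 = 30.3903 units

30.4 units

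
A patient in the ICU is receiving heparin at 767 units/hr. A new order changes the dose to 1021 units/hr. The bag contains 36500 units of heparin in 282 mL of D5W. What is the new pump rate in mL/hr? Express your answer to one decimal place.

7.9 mL/hr

Concentration = 36500 units ÷ 282 mL = 129.4326 units/mL
Rate = 1021 units/hr ÷ 129.4326 units/mL = 7.888274 mL/hr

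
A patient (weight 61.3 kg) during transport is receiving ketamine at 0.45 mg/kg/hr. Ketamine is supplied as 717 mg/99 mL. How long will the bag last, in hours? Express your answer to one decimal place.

26.0 hours

Dose = 0.45 mg/kg/hr × 61.3 kg = 27.585 mg/hr
Concentration = 717 mg ÷ 99 mL = 7.242424 mg/mL
Rate = 27.585 mg/hr ÷ 7.242424 mg/mL = 3.808808 mL/hr
Duration = 99 mL ÷ 3.808808 mL/hr = 25.99239 hr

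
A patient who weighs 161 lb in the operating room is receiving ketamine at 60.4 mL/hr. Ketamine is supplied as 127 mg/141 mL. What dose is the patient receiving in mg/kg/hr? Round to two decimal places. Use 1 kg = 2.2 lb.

0.74 mg/kg/hr

Weight = 161 lb ÷ 2.2 lb/kg = 73.18182 kg
Concentration = 127 mg ÷ 141 mL = 0.9007092 mg/mL
Drug rate = 60.4 mL/hr × 0.9007092 mg/mL = 54.40284 mg/hr
54.40284 mg/hr ÷ 73.18182 kg = 0.7433928 mg/kg/hr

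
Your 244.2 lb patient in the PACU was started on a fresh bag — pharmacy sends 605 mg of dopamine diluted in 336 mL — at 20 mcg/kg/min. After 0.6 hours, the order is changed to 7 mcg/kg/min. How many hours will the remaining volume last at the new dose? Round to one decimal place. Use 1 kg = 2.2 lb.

Initial rate:
Weight = 244.2 lb ÷ 2.2 lb/kg = 111 kg
Dose = 20 mcg/kg/min × 111 kg = 2220 mcg/min
2220 mcg/min × 60 min/hr = 133200 mcg/hr
Concentration = 605 mg ÷ 336 mL = 1.800595 mg/mL = 1800.595 mcg/mL
Rate = 133200 mcg/hr ÷ 1800.595 mcg/mL = 73.97554 mL/hr
Volume infused so far = 73.97554 mL/hr × 0.6 hr = 44.38532 mL
Volume remaining = 336 − 44.38532 = 291.6147 mL
New rate:
Dose = 7 mcg/kg/min × 111 kg = 777 mcg/min
777 mcg/min × 60 min/hr = 46620 mcg/hr
Rate = 46620 mcg/hr ÷ 1800.595 mcg/mL = 25.89144 mL/hr
Time remaining = 291.6147 mL ÷ 25.89144 mL/hr = 11.26298 hr

11.3 hours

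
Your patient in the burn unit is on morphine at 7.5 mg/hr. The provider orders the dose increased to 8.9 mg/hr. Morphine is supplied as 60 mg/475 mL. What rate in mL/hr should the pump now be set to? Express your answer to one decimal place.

Concentration = 60 mg ÷ 475 mL = 0.1263158 mg/mL
Rate = 8.9 mg/hr ÷ 0.1263158 mg/mL = 70.45833 mL/hr

70.5 mL/hr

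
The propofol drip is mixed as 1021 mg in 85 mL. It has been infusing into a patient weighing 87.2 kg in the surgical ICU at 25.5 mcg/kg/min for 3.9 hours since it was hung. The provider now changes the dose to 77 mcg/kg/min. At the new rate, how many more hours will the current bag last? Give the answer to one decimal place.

Initial rate:
Dose = 25.5 mcg/kg/min × 87.2 kg = 2223.6 mcg/min
2223.6 mcg/min × 60 min/hr = 133416 mcg/hr
Concentration = 1021 mg ÷ 85 mL = 12.01176 mg/mL = 12011.76 mcg/mL
Rate = 133416 mcg/hr ÷ 12011.76 mcg/mL = 11.10711 mL/hr
Volume infused so far = 11.10711 mL/hr × 3.9 hr = 43.31773 mL
Volume remaining = 85 − 43.31773 = 41.68227 mL
New rate:
Dose = 77 mcg/kg/min × 87.2 kg = 6714.4 mcg/min
6714.4 mcg/min × 60 min/hr = 402864 mcg/hr
Rate = 402864 mcg/hr ÷ 12011.76 mcg/mL = 33.53912 mL/hr
Time remaining = 41.68227 mL ÷ 33.53912 mL/hr = 1.242796 hr

1.2 hours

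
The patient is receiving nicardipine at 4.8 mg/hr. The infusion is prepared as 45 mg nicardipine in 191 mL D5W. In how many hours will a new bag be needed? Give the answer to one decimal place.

9.4 hours

Concentration = 45 mg ÷ 191 mL = 0.2356021 mg/mL
Rate = 4.8 mg/hr ÷ 0.2356021 mg/mL = 20.37333 mL/hr
Duration = 191 mL ÷ 20.37333 mL/hr = 9.375 hr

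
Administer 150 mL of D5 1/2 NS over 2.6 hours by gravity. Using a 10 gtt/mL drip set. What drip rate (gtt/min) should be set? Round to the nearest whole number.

10 gtt/min

150 mL ÷ (2.6 hr × 60 = 156 min) = 0.9615385 mL/min
0.9615385 mL/min × 10 gtt/mL = 9.615385 gtt/min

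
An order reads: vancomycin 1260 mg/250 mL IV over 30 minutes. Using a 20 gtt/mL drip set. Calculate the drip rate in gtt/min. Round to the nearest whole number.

167 gtt/min

250 mL ÷ (30 min) = 8.333333 mL/min
8.333333 mL/min × 20 gtt/mL = 166.6667 gtt/min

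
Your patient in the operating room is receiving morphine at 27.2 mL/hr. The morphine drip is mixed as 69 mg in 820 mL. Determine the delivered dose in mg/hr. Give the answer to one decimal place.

2.3 mg/hr

Concentration = 69 mg ÷ 820 mL = 0.08414634 mg/mL
Drug rate = 27.2 mL/hr × 0.08414634 mg/mL = 2.28878 mg/hr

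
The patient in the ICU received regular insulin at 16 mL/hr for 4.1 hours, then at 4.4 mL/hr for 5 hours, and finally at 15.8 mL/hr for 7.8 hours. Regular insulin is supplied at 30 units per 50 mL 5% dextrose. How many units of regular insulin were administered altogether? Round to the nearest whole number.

127 units

Concentration = 30 units ÷ 50 mL = 0.6 units/mL
Stage 1: 16 mL/hr × 4.1 hr = 65.6 mL → 65.6 mL × 0.6 units/mL = 39.36 units
Stage 2: 4.4 mL/hr × 5 hr = 22 mL → 22 mL × 0.6 units/mL = 13.2 units
Stage 3: 15.8 mL/hr × 7.8 hr = 123.24 mL → 123.24 mL × 0.6 units/mL = 73.944 units
Total = 39.36 + 13.2 + 73.944 = 126.504 units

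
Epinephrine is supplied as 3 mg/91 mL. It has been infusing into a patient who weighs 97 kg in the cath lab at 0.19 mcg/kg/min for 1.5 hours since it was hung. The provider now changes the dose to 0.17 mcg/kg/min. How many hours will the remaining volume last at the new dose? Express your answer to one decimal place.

Initial rate:
Dose = 0.19 mcg/kg/min × 97 kg = 18.43 mcg/min
18.43 mcg/min × 60 min/hr = 1105.8 mcg/hr
Concentration = 3 mg ÷ 91 mL = 0.03296703 mg/mL = 32.96703 mcg/mL
Rate = 1105.8 mcg/hr ÷ 32.96703 mcg/mL = 33.5426 mL/hr
Volume infused so far = 33.5426 mL/hr × 1.5 hr = 50.3139 mL
Volume remaining = 91 − 50.3139 = 40.6861 mL
New rate:
Dose = 0.17 mcg/kg/min × 97 kg = 16.49 mcg/min
16.49 mcg/min × 60 min/hr = 989.4 mcg/hr
Rate = 989.4 mcg/hr ÷ 32.96703 mcg/mL = 30.0118 mL/hr
Time remaining = 40.6861 mL ÷ 30.0118 mL/hr = 1.35567 hr

1.4 hours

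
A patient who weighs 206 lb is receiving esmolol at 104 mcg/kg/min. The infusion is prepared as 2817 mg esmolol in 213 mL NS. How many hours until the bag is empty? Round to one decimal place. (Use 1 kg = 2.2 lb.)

Weight = 206 lb ÷ 2.2 lb/kg = 93.63636 kg
Dose = 104 mcg/kg/min × 93.63636 kg = 9738.182 mcg/min
9738.182 mcg/min × 60 min/hr = 584290.9 mcg/hr
Concentration = 2817 mg ÷ 213 mL = 13.22535 mg/mL = 13225.35 mcg/mL
Rate = 584290.9 mcg/hr ÷ 13225.35 mcg/mL = 44.17961 mL/hr
Duration = 213 mL ÷ 44.17961 mL/hr = 4.821229 hr

4.8 hours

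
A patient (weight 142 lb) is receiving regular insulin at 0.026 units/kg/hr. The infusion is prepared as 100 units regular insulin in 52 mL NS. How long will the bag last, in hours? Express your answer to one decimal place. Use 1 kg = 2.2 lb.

59.6 hours

Weight = 142 lb ÷ 2.2 lb/kg = 64.54545 kg
Dose = 0.026 units/kg/hr × 64.54545 kg = 1.678182 units/hr
Concentration = 100 units ÷ 52 mL = 1.923077 units/mL
Rate = 1.678182 units/hr ÷ 1.923077 units/mL = 0.8726545 mL/hr
Duration = 52 mL ÷ 0.8726545 mL/hr = 59.5883 hr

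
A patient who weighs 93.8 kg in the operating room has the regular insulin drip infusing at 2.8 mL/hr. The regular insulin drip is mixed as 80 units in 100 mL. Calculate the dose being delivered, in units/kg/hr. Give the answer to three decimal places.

0.024 units/kg/hr

Concentration = 80 units ÷ 100 mL = 0.8 units/mL
Drug rate = 2.8 mL/hr × 0.8 units/mL = 2.24 units/hr
2.24 units/hr ÷ 93.8 kg = 0.0238806 units/kg/hr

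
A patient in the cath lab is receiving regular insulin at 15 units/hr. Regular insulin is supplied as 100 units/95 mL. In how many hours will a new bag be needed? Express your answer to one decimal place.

Concentration = 100 units ÷ 95 mL = 1.052632 units/mL
Rate = 15 units/hr ÷ 1.052632 units/mL = 14.25 mL/hr
Duration = 95 mL ÷ 14.25 mL/hr = 6.666667 hr

6.7 hours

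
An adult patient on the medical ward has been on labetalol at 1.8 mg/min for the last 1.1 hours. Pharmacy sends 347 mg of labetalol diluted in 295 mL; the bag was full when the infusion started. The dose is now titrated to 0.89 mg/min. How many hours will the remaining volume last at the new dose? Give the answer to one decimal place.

4.3 hours

Initial rate:
1.8 mg/min × 60 min/hr = 108 mg/hr
Concentration = 347 mg ÷ 295 mL = 1.176271 mg/mL
Rate = 108 mg/hr ÷ 1.176271 mg/mL = 91.81556 mL/hr
Volume infused so far = 91.81556 mL/hr × 1.1 hr = 100.9971 mL
Volume remaining = 295 − 100.9971 = 194.0029 mL
New rate:
0.89 mg/min × 60 min/hr = 53.4 mg/hr
Rate = 53.4 mg/hr ÷ 1.176271 mg/mL = 45.39769 mL/hr
Time remaining = 194.0029 mL ÷ 45.39769 mL/hr = 4.273408 hr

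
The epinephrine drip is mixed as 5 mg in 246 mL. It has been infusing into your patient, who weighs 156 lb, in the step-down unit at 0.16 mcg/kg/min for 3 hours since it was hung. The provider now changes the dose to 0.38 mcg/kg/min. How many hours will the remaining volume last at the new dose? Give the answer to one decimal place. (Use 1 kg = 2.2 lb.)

Initial rate:
Weight = 156 lb ÷ 2.2 lb/kg = 70.90909 kg
Dose = 0.16 mcg/kg/min × 70.90909 kg = 11.34545 mcg/min
11.34545 mcg/min × 60 min/hr = 680.7273 mcg/hr
Concentration = 5 mg ÷ 246 mL = 0.0203252 mg/mL = 20.3252 mcg/mL
Rate = 680.7273 mcg/hr ÷ 20.3252 mcg/mL = 33.49178 mL/hr
Volume infused so far = 33.49178 mL/hr × 3 hr = 100.4753 mL
Volume remaining = 246 − 100.4753 = 145.5247 mL
New rate:
Dose = 0.38 mcg/kg/min × 70.90909 kg = 26.94545 mcg/min
26.94545 mcg/min × 60 min/hr = 1616.727 mcg/hr
Rate = 1616.727 mcg/hr ÷ 20.3252 mcg/mL = 79.54298 mL/hr
Time remaining = 145.5247 mL ÷ 79.54298 mL/hr = 1.82951 hr

1.8 hours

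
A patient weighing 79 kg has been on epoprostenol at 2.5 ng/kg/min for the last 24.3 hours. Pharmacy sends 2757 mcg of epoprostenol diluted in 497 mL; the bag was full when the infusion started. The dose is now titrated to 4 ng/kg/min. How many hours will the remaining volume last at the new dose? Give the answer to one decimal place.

Initial rate:
Dose = 2.5 ng/kg/min × 79 kg = 197.5 ng/min
197.5 ng/min × 60 min/hr = 11850 ng/hr
Concentration = 2757 mcg ÷ 497 mL = 5.547284 mcg/mL = 5547.284 ng/mL
Rate = 11850 ng/hr ÷ 5547.284 ng/mL = 2.136181 mL/hr
Volume infused so far = 2.136181 mL/hr × 24.3 hr = 51.90919 mL
Volume remaining = 497 − 51.90919 = 445.0908 mL
New rate:
Dose = 4 ng/kg/min × 79 kg = 316 ng/min
316 ng/min × 60 min/hr = 18960 ng/hr
Rate = 18960 ng/hr ÷ 5547.284 ng/mL = 3.417889 mL/hr
Time remaining = 445.0908 mL ÷ 3.417889 mL/hr = 130.2239 hr

130.2 hours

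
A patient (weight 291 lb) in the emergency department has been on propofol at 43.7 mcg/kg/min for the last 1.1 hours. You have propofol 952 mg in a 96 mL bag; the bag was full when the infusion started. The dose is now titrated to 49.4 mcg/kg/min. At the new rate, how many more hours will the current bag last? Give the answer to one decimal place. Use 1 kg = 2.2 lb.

Initial rate:
Weight = 291 lb ÷ 2.2 lb/kg = 132.2727 kg
Dose = 43.7 mcg/kg/min × 132.2727 kg = 5780.318 mcg/min
5780.318 mcg/min × 60 min/hr = 346819.1 mcg/hr
Concentration = 952 mg ÷ 96 mL = 9.916667 mg/mL = 9916.667 mcg/mL
Rate = 346819.1 mcg/hr ÷ 9916.667 mcg/mL = 34.97335 mL/hr
Volume infused so far = 34.97335 mL/hr × 1.1 hr = 38.47069 mL
Volume remaining = 96 − 38.47069 = 57.52931 mL
New rate:
Dose = 49.4 mcg/kg/min × 132.2727 kg = 6534.273 mcg/min
6534.273 mcg/min × 60 min/hr = 392056.4 mcg/hr
Rate = 392056.4 mcg/hr ÷ 9916.667 mcg/mL = 39.5351 mL/hr
Time remaining = 57.52931 mL ÷ 39.5351 mL/hr = 1.455145 hr

1.5 hours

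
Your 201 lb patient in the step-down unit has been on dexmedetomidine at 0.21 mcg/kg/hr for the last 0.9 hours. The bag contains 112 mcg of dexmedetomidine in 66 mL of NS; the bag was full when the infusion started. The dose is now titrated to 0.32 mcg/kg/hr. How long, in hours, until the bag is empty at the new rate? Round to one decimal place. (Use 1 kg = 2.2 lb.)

Initial rate:
Weight = 201 lb ÷ 2.2 lb/kg = 91.36364 kg
Dose = 0.21 mcg/kg/hr × 91.36364 kg = 19.18636 mcg/hr
Concentration = 112 mcg ÷ 66 mL = 1.69697 mcg/mL
Rate = 19.18636 mcg/hr ÷ 1.69697 mcg/mL = 11.30625 mL/hr
Volume infused so far = 11.30625 mL/hr × 0.9 hr = 10.17562 mL
Volume remaining = 66 − 10.17562 = 55.82438 mL
New rate:
Dose = 0.32 mcg/kg/hr × 91.36364 kg = 29.23636 mcg/hr
Rate = 29.23636 mcg/hr ÷ 1.69697 mcg/mL = 17.22857 mL/hr
Time remaining = 55.82438 mL ÷ 17.22857 mL/hr = 3.240221 hr

3.2 hours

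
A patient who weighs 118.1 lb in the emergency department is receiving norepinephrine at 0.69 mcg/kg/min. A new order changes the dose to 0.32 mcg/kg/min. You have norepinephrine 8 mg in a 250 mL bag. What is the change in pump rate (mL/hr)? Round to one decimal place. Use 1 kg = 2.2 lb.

At the current dose:
Weight = 118.1 lb ÷ 2.2 lb/kg = 53.68182 kg
Dose = 0.69 mcg/kg/min × 53.68182 kg = 37.04045 mcg/min
37.04045 mcg/min × 60 min/hr = 2222.427 mcg/hr
Concentration = 8 mg ÷ 250 mL = 0.032 mg/mL = 32 mcg/mL
Rate = 2222.427 mcg/hr ÷ 32 mcg/mL = 69.45085 mL/hr
At the new dose:
Dose = 0.32 mcg/kg/min × 53.68182 kg = 17.17818 mcg/min
17.17818 mcg/min × 60 min/hr = 1030.691 mcg/hr
Rate = 1030.691 mcg/hr ÷ 32 mcg/mL = 32.20909 mL/hr
Change = 32.20909 − 69.45085 = -37.24176 mL/hr → 37.24176 mL/hr decrease

37.2 mL/hr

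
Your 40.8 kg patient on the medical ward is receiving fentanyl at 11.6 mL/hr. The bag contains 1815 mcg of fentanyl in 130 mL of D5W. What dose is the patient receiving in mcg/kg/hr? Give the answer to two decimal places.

3.97 mcg/kg/hr

Concentration = 1815 mcg ÷ 130 mL = 13.96154 mcg/mL
Drug rate = 11.6 mL/hr × 13.96154 mcg/mL = 161.9538 mcg/hr
161.9538 mcg/hr ÷ 40.8 kg = 3.969457 mcg/kg/hr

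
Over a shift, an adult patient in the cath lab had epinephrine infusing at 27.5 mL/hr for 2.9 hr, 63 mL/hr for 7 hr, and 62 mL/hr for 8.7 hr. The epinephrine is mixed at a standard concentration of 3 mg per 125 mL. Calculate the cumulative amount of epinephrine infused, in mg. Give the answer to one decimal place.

25.4 mg

Concentration = 3 mg ÷ 125 mL = 0.024 mg/mL
Stage 1: 27.5 mL/hr × 2.9 hr = 79.75 mL → 79.75 mL × 0.024 mg/mL = 1.914 mg
Stage 2: 63 mL/hr × 7 hr = 441 mL → 441 mL × 0.024 mg/mL = 10.584 mg
Stage 3: 62 mL/hr × 8.7 hr = 539.4 mL → 539.4 mL × 0.024 mg/mL = 12.9456 mg
Total = 1.914 + 10.584 + 12.9456 = 25.4436 mg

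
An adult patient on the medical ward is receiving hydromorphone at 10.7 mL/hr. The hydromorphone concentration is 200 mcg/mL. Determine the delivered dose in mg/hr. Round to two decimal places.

Concentration = 200 mcg/mL = 0.2 mg/mL
Drug rate = 10.7 mL/hr × 0.2 mg/mL = 2.14 mg/hr

2.14 mg/hr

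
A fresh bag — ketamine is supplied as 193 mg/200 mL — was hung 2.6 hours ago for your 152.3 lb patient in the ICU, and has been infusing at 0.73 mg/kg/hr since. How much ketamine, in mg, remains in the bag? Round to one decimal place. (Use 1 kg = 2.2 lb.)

61.6 mg

Weight = 152.3 lb ÷ 2.2 lb/kg = 69.22727 kg
Dose = 0.73 mg/kg/hr × 69.22727 kg = 50.53591 mg/hr
Concentration = 193 mg ÷ 200 mL = 0.965 mg/mL
Rate = 50.53591 mg/hr ÷ 0.965 mg/mL = 52.36882 mL/hr
Volume infused = 52.36882 mL/hr × 2.6 hr = 136.1589 mL
Volume remaining = 200 − 136.1589 = 63.84107 mL
Drug remaining = 63.84107 mL × 0.965 mg/mL = 61.60664 mg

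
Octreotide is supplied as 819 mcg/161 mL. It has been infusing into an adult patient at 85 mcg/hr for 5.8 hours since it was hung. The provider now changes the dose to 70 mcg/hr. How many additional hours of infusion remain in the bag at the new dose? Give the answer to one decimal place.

4.7 hours

Initial rate:
Concentration = 819 mcg ÷ 161 mL = 5.086957 mcg/mL
Rate = 85 mcg/hr ÷ 5.086957 mcg/mL = 16.7094 mL/hr
Volume infused so far = 16.7094 mL/hr × 5.8 hr = 96.91453 mL
Volume remaining = 161 − 96.91453 = 64.08547 mL
New rate:
Rate = 70 mcg/hr ÷ 5.086957 mcg/mL = 13.76068 mL/hr
Time remaining = 64.08547 mL ÷ 13.76068 mL/hr = 4.657143 hr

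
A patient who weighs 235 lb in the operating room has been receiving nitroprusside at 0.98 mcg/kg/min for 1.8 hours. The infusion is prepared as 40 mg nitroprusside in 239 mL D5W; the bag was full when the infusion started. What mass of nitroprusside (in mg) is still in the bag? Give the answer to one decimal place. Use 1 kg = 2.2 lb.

28.7 mg

Weight = 235 lb ÷ 2.2 lb/kg = 106.8182 kg
Dose = 0.98 mcg/kg/min × 106.8182 kg = 104.6818 mcg/min
104.6818 mcg/min × 60 min/hr = 6280.909 mcg/hr
Concentration = 40 mg ÷ 239 mL = 0.167364 mg/mL = 167.364 mcg/mL
Rate = 6280.909 mcg/hr ÷ 167.364 mcg/mL = 37.52843 mL/hr
Volume infused = 37.52843 mL/hr × 1.8 hr = 67.55118 mL
Volume remaining = 239 − 67.55118 = 171.4488 mL
Drug remaining = 171.4488 mL × 167.364 mcg/mL = 28694.36 mcg = 28.69436 mg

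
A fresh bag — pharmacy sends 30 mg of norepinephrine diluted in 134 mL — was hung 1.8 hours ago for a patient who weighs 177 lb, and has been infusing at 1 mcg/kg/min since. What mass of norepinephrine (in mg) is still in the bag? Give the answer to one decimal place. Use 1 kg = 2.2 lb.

21.3 mg

Weight = 177 lb ÷ 2.2 lb/kg = 80.45455 kg
Dose = 1 mcg/kg/min × 80.45455 kg = 80.45455 mcg/min
80.45455 mcg/min × 60 min/hr = 4827.273 mcg/hr
Concentration = 30 mg ÷ 134 mL = 0.2238806 mg/mL = 223.8806 mcg/mL
Rate = 4827.273 mcg/hr ÷ 223.8806 mcg/mL = 21.56182 mL/hr
Volume infused = 21.56182 mL/hr × 1.8 hr = 38.81127 mL
Volume remaining = 134 − 38.81127 = 95.18873 mL
Drug remaining = 95.18873 mL × 223.8806 mcg/mL = 21310.91 mcg = 21.31091 mg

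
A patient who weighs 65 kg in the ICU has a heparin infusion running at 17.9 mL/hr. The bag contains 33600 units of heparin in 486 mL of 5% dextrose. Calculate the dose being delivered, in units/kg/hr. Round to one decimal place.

Concentration = 33600 units ÷ 486 mL = 69.1358 units/mL
Drug rate = 17.9 mL/hr × 69.1358 units/mL = 1237.531 units/hr
1237.531 units/hr ÷ 65 kg = 19.03894 units/kg/hr

19.0 units/kg/hr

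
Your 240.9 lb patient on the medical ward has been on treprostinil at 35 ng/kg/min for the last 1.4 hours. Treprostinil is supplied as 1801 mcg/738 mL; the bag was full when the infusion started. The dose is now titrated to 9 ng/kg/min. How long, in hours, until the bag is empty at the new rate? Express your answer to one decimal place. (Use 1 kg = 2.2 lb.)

25.0 hours

Initial rate:
Weight = 240.9 lb ÷ 2.2 lb/kg = 109.5 kg
Dose = 35 ng/kg/min × 109.5 kg = 3832.5 ng/min
3832.5 ng/min × 60 min/hr = 229950 ng/hr
Concentration = 1801 mcg ÷ 738 mL = 2.440379 mcg/mL = 2440.379 ng/mL
Rate = 229950 ng/hr ÷ 2440.379 ng/mL = 94.22715 mL/hr
Volume infused so far = 94.22715 mL/hr × 1.4 hr = 131.918 mL
Volume remaining = 738 − 131.918 = 606.082 mL
New rate:
Dose = 9 ng/kg/min × 109.5 kg = 985.5 ng/min
985.5 ng/min × 60 min/hr = 59130 ng/hr
Rate = 59130 ng/hr ÷ 2440.379 ng/mL = 24.22984 mL/hr
Time remaining = 606.082 mL ÷ 24.22984 mL/hr = 25.01387 hr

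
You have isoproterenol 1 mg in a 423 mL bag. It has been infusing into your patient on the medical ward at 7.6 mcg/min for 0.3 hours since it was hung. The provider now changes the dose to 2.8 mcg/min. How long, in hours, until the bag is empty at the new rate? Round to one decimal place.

5.1 hours

Initial rate:
7.6 mcg/min × 60 min/hr = 456 mcg/hr
Concentration = 1 mg ÷ 423 mL = 0.002364066 mg/mL = 2.364066 mcg/mL
Rate = 456 mcg/hr ÷ 2.364066 mcg/mL = 192.888 mL/hr
Volume infused so far = 192.888 mL/hr × 0.3 hr = 57.8664 mL
Volume remaining = 423 − 57.8664 = 365.1336 mL
New rate:
2.8 mcg/min × 60 min/hr = 168 mcg/hr
Rate = 168 mcg/hr ÷ 2.364066 mcg/mL = 71.064 mL/hr
Time remaining = 365.1336 mL ÷ 71.064 mL/hr = 5.138095 hr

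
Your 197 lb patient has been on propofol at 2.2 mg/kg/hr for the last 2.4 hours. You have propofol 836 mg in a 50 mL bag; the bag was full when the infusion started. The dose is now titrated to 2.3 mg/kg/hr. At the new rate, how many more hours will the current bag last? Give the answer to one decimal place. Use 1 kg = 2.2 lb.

Initial rate:
Weight = 197 lb ÷ 2.2 lb/kg = 89.54545 kg
Dose = 2.2 mg/kg/hr × 89.54545 kg = 197 mg/hr
Concentration = 836 mg ÷ 50 mL = 16.72 mg/mL
Rate = 197 mg/hr ÷ 16.72 mg/mL = 11.7823 mL/hr
Volume infused so far = 11.7823 mL/hr × 2.4 hr = 28.27751 mL
Volume remaining = 50 − 28.27751 = 21.72249 mL
New rate:
Dose = 2.3 mg/kg/hr × 89.54545 kg = 205.9545 mg/hr
Rate = 205.9545 mg/hr ÷ 16.72 mg/mL = 12.31786 mL/hr
Time remaining = 21.72249 mL ÷ 12.31786 mL/hr = 1.763496 hr

1.8 hours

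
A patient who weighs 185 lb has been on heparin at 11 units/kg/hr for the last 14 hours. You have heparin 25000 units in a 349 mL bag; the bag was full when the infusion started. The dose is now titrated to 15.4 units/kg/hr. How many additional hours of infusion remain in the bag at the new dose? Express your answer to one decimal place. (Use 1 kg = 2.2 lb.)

9.3 hours

Initial rate:
Weight = 185 lb ÷ 2.2 lb/kg = 84.09091 kg
Dose = 11 units/kg/hr × 84.09091 kg = 925 units/hr
Concentration = 25000 units ÷ 349 mL = 71.63324 units/mL
Rate = 925 units/hr ÷ 71.63324 units/mL = 12.913 mL/hr
Volume infused so far = 12.913 mL/hr × 14 hr = 180.782 mL
Volume remaining = 349 − 180.782 = 168.218 mL
New rate:
Dose = 15.4 units/kg/hr × 84.09091 kg = 1295 units/hr
Rate = 1295 units/hr ÷ 71.63324 units/mL = 18.0782 mL/hr
Time remaining = 168.218 mL ÷ 18.0782 mL/hr = 9.305019 hr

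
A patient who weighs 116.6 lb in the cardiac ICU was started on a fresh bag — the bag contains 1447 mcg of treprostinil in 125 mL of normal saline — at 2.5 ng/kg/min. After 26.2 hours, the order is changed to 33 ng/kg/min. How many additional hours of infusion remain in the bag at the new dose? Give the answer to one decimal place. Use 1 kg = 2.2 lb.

Initial rate:
Weight = 116.6 lb ÷ 2.2 lb/kg = 53 kg
Dose = 2.5 ng/kg/min × 53 kg = 132.5 ng/min
132.5 ng/min × 60 min/hr = 7950 ng/hr
Concentration = 1447 mcg ÷ 125 mL = 11.576 mcg/mL = 11576 ng/mL
Rate = 7950 ng/hr ÷ 11576 ng/mL = 0.6867657 mL/hr
Volume infused so far = 0.6867657 mL/hr × 26.2 hr = 17.99326 mL
Volume remaining = 125 − 17.99326 = 107.0067 mL
New rate:
Dose = 33 ng/kg/min × 53 kg = 1749 ng/min
1749 ng/min × 60 min/hr = 104940 ng/hr
Rate = 104940 ng/hr ÷ 11576 ng/mL = 9.065308 mL/hr
Time remaining = 107.0067 mL ÷ 9.065308 mL/hr = 11.80398 hr

11.8 hours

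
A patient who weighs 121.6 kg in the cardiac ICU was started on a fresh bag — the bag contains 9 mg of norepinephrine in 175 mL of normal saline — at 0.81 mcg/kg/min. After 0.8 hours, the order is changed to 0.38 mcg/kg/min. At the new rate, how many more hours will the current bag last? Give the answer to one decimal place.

1.5 hours

Initial rate:
Dose = 0.81 mcg/kg/min × 121.6 kg = 98.496 mcg/min
98.496 mcg/min × 60 min/hr = 5909.76 mcg/hr
Concentration = 9 mg ÷ 175 mL = 0.05142857 mg/mL = 51.42857 mcg/mL
Rate = 5909.76 mcg/hr ÷ 51.42857 mcg/mL = 114.912 mL/hr
Volume infused so far = 114.912 mL/hr × 0.8 hr = 91.9296 mL
Volume remaining = 175 − 91.9296 = 83.0704 mL
New rate:
Dose = 0.38 mcg/kg/min × 121.6 kg = 46.208 mcg/min
46.208 mcg/min × 60 min/hr = 2772.48 mcg/hr
Rate = 2772.48 mcg/hr ÷ 51.42857 mcg/mL = 53.90933 mL/hr
Time remaining = 83.0704 mL ÷ 53.90933 mL/hr = 1.540928 hr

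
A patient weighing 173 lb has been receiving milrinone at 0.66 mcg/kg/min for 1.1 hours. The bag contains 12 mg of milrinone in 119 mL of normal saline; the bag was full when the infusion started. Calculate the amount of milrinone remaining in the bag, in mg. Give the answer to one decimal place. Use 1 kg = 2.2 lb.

8.6 mg

Weight = 173 lb ÷ 2.2 lb/kg = 78.63636 kg
Dose = 0.66 mcg/kg/min × 78.63636 kg = 51.9 mcg/min
51.9 mcg/min × 60 min/hr = 3114 mcg/hr
Concentration = 12 mg ÷ 119 mL = 0.1008403 mg/mL = 100.8403 mcg/mL
Rate = 3114 mcg/hr ÷ 100.8403 mcg/mL = 30.8805 mL/hr
Volume infused = 30.8805 mL/hr × 1.1 hr = 33.96855 mL
Volume remaining = 119 − 33.96855 = 85.03145 mL
Drug remaining = 85.03145 mL × 100.8403 mcg/mL = 8574.6 mcg = 8.5746 mg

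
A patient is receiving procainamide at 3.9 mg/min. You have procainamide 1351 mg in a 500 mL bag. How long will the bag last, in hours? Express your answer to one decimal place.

5.8 hours

3.9 mg/min × 60 min/hr = 234 mg/hr
Concentration = 1351 mg ÷ 500 mL = 2.702 mg/mL
Rate = 234 mg/hr ÷ 2.702 mg/mL = 86.60252 mL/hr
Duration = 500 mL ÷ 86.60252 mL/hr = 5.773504 hr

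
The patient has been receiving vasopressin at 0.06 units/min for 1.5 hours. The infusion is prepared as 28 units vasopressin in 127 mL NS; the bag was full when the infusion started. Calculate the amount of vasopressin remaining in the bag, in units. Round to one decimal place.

0.06 units/min × 60 min/hr = 3.6 units/hr
Concentration = 28 units ÷ 127 mL = 0.2204724 units/mL
Rate = 3.6 units/hr ÷ 0.2204724 units/mL = 16.32857 mL/hr
Volume infused = 16.32857 mL/hr × 1.5 hr = 24.49286 mL
Volume remaining = 127 − 24.49286 = 102.5071 mL
Drug remaining = 102.5071 mL × 0.2204724 units/mL = 22.6 units

22.6 units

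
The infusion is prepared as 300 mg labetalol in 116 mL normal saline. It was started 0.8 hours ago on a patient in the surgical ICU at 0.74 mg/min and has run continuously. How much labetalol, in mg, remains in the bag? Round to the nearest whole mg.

0.74 mg/min × 60 min/hr = 44.4 mg/hr
Concentration = 300 mg ÷ 116 mL = 2.586207 mg/mL
Rate = 44.4 mg/hr ÷ 2.586207 mg/mL = 17.168 mL/hr
Volume infused = 17.168 mL/hr × 0.8 hr = 13.7344 mL
Volume remaining = 116 − 13.7344 = 102.2656 mL
Drug remaining = 102.2656 mL × 2.586207 mg/mL = 264.48 mg

264 mg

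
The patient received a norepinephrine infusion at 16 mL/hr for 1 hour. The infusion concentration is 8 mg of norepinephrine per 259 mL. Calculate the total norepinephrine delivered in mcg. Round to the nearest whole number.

Concentration = 8 mg ÷ 259 mL = 0.03088803 mg/mL = 30.88803 mcg/mL
Drug rate = 16 mL/hr × 30.88803 mcg/mL = 494.2085 mcg/hr
Total = 494.2085 mcg/hr × 1 hr = 494.2085 mcg

494 mcg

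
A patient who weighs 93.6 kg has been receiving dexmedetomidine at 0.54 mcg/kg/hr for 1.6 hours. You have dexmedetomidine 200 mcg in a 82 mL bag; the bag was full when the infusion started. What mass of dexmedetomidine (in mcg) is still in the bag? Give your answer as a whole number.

119 mcg

Dose = 0.54 mcg/kg/hr × 93.6 kg = 50.544 mcg/hr
Concentration = 200 mcg ÷ 82 mL = 2.439024 mcg/mL
Rate = 50.544 mcg/hr ÷ 2.439024 mcg/mL = 20.72304 mL/hr
Volume infused = 20.72304 mL/hr × 1.6 hr = 33.15686 mL
Volume remaining = 82 − 33.15686 = 48.84314 mL
Drug remaining = 48.84314 mL × 2.439024 mcg/mL = 119.1296 mcg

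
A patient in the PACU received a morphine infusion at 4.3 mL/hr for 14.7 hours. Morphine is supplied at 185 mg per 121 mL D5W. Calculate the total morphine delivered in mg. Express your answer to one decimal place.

96.6 mg

Concentration = 185 mg ÷ 121 mL = 1.528926 mg/mL
Drug rate = 4.3 mL/hr × 1.528926 mg/mL = 6.57438 mg/hr
Total = 6.57438 mg/hr × 14.7 hr = 96.64339 mg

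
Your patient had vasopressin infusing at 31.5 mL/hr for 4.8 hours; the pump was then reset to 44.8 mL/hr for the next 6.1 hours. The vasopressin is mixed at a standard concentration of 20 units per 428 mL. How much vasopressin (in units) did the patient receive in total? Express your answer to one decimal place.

19.8 units

Concentration = 20 units ÷ 428 mL = 0.04672897 units/mL
Stage 1: 31.5 mL/hr × 4.8 hr = 151.2 mL → 151.2 mL × 0.04672897 units/mL = 7.065421 units
Stage 2: 44.8 mL/hr × 6.1 hr = 273.28 mL → 273.28 mL × 0.04672897 units/mL = 12.77009 units
Total = 7.065421 + 12.77009 = 19.83551 units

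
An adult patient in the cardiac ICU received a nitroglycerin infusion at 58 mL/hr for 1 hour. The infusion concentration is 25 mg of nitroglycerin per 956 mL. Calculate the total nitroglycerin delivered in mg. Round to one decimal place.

1.5 mg

Concentration = 25 mg ÷ 956 mL = 0.02615063 mg/mL = 26.15063 mcg/mL
Drug rate = 58 mL/hr × 26.15063 mcg/mL = 1516.736 mcg/hr
Total = 1516.736 mcg/hr × 1 hr = 1516.736 mcg = 1.516736 mg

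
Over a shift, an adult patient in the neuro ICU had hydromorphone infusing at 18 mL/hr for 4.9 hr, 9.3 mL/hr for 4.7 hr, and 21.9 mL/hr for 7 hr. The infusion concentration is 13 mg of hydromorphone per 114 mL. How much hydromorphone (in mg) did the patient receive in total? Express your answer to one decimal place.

32.5 mg

Concentration = 13 mg ÷ 114 mL = 0.1140351 mg/mL
Stage 1: 18 mL/hr × 4.9 hr = 88.2 mL → 88.2 mL × 0.1140351 mg/mL = 10.05789 mg
Stage 2: 9.3 mL/hr × 4.7 hr = 43.71 mL → 43.71 mL × 0.1140351 mg/mL = 4.984474 mg
Stage 3: 21.9 mL/hr × 7 hr = 153.3 mL → 153.3 mL × 0.1140351 mg/mL = 17.48158 mg
Total = 10.05789 + 4.984474 + 17.48158 = 32.52395 mg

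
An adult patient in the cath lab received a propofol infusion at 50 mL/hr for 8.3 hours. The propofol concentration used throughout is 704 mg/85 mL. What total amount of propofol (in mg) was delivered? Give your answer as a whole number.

3437 mg

Concentration = 704 mg ÷ 85 mL = 8.282353 mg/mL = 8282.353 mcg/mL
Drug rate = 50 mL/hr × 8282.353 mcg/mL = 414117.6 mcg/hr
Total = 414117.6 mcg/hr × 8.3 hr = 3437176 mcg = 3437.176 mg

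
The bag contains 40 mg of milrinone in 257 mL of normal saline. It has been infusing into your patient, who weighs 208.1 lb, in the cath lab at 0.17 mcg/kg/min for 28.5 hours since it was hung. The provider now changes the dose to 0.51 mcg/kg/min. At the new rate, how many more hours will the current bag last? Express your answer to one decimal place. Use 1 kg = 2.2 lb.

4.3 hours

Initial rate:
Weight = 208.1 lb ÷ 2.2 lb/kg = 94.59091 kg
Dose = 0.17 mcg/kg/min × 94.59091 kg = 16.08045 mcg/min
16.08045 mcg/min × 60 min/hr = 964.8273 mcg/hr
Concentration = 40 mg ÷ 257 mL = 0.155642 mg/mL = 155.642 mcg/mL
Rate = 964.8273 mcg/hr ÷ 155.642 mcg/mL = 6.199015 mL/hr
Volume infused so far = 6.199015 mL/hr × 28.5 hr = 176.6719 mL
Volume remaining = 257 − 176.6719 = 80.32807 mL
New rate:
Dose = 0.51 mcg/kg/min × 94.59091 kg = 48.24136 mcg/min
48.24136 mcg/min × 60 min/hr = 2894.482 mcg/hr
Rate = 2894.482 mcg/hr ÷ 155.642 mcg/mL = 18.59705 mL/hr
Time remaining = 80.32807 mL ÷ 18.59705 mL/hr = 4.319399 hr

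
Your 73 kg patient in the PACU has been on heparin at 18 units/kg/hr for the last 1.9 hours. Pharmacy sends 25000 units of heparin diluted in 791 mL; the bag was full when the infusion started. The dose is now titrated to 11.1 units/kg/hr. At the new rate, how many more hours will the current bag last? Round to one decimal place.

27.8 hours

Initial rate:
Dose = 18 units/kg/hr × 73 kg = 1314 units/hr
Concentration = 25000 units ÷ 791 mL = 31.60556 units/mL
Rate = 1314 units/hr ÷ 31.60556 units/mL = 41.57496 mL/hr
Volume infused so far = 41.57496 mL/hr × 1.9 hr = 78.99242 mL
Volume remaining = 791 − 78.99242 = 712.0076 mL
New rate:
Dose = 11.1 units/kg/hr × 73 kg = 810.3 units/hr
Rate = 810.3 units/hr ÷ 31.60556 units/mL = 25.63789 mL/hr
Time remaining = 712.0076 mL ÷ 25.63789 mL/hr = 27.77169 hr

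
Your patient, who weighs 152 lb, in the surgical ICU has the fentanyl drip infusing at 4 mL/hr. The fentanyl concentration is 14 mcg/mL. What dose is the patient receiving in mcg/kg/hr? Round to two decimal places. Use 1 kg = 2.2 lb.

0.81 mcg/kg/hr

Weight = 152 lb ÷ 2.2 lb/kg = 69.09091 kg
Drug rate = 4 mL/hr × 14 mcg/mL = 56 mcg/hr
56 mcg/hr ÷ 69.09091 kg = 0.8105263 mcg/kg/hr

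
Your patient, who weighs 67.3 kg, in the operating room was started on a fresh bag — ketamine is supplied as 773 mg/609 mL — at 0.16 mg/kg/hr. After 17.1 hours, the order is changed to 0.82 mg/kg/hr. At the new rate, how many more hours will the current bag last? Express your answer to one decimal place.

10.7 hours

Initial rate:
Dose = 0.16 mg/kg/hr × 67.3 kg = 10.768 mg/hr
Concentration = 773 mg ÷ 609 mL = 1.269294 mg/mL
Rate = 10.768 mg/hr ÷ 1.269294 mg/mL = 8.483457 mL/hr
Volume infused so far = 8.483457 mL/hr × 17.1 hr = 145.0671 mL
Volume remaining = 609 − 145.0671 = 463.9329 mL
New rate:
Dose = 0.82 mg/kg/hr × 67.3 kg = 55.186 mg/hr
Rate = 55.186 mg/hr ÷ 1.269294 mg/mL = 43.47772 mL/hr
Time remaining = 463.9329 mL ÷ 43.47772 mL/hr = 10.67059 hr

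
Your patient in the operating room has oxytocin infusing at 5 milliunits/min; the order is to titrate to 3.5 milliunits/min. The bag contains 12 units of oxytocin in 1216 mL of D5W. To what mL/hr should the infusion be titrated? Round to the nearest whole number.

21 mL/hr

3.5 milliunits/min × 60 min/hr = 210 milliunits/hr
Concentration = 12 units ÷ 1216 mL = 0.009868421 units/mL = 9.868421 milliunits/mL
Rate = 210 milliunits/hr ÷ 9.868421 milliunits/mL = 21.28 mL/hr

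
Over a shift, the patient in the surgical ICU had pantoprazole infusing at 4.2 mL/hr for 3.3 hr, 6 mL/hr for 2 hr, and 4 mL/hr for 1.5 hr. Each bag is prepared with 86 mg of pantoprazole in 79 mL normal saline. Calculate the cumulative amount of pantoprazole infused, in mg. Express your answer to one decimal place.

Concentration = 86 mg ÷ 79 mL = 1.088608 mg/mL
Stage 1: 4.2 mL/hr × 3.3 hr = 13.86 mL → 13.86 mL × 1.088608 mg/mL = 15.0881 mg
Stage 2: 6 mL/hr × 2 hr = 12 mL → 12 mL × 1.088608 mg/mL = 13.06329 mg
Stage 3: 4 mL/hr × 1.5 hr = 6 mL → 6 mL × 1.088608 mg/mL = 6.531646 mg
Total = 15.0881 + 13.06329 + 6.531646 = 34.68304 mg

34.7 mg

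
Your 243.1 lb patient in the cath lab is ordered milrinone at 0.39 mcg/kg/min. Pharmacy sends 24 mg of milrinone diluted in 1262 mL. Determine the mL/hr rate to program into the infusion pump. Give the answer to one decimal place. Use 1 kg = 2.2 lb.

Weight = 243.1 lb ÷ 2.2 lb/kg = 110.5 kg
Dose = 0.39 mcg/kg/min × 110.5 kg = 43.095 mcg/min
43.095 mcg/min × 60 min/hr = 2585.7 mcg/hr
Concentration = 24 mg ÷ 1262 mL = 0.01901743 mg/mL = 19.01743 mcg/mL
Rate = 2585.7 mcg/hr ÷ 19.01743 mcg/mL = 135.9647 mL/hr

136.0 mL/hr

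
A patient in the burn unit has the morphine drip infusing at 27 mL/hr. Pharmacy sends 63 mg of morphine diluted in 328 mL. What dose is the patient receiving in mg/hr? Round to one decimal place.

Concentration = 63 mg ÷ 328 mL = 0.1920732 mg/mL
Drug rate = 27 mL/hr × 0.1920732 mg/mL = 5.185976 mg/hr

5.2 mg/hr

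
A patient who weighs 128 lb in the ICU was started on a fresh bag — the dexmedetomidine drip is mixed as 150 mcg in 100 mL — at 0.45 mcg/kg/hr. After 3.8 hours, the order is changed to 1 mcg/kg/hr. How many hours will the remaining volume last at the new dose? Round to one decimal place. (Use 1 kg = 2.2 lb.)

Initial rate:
Weight = 128 lb ÷ 2.2 lb/kg = 58.18182 kg
Dose = 0.45 mcg/kg/hr × 58.18182 kg = 26.18182 mcg/hr
Concentration = 150 mcg ÷ 100 mL = 1.5 mcg/mL
Rate = 26.18182 mcg/hr ÷ 1.5 mcg/mL = 17.45455 mL/hr
Volume infused so far = 17.45455 mL/hr × 3.8 hr = 66.32727 mL
Volume remaining = 100 − 66.32727 = 33.67273 mL
New rate:
Dose = 1 mcg/kg/hr × 58.18182 kg = 58.18182 mcg/hr
Rate = 58.18182 mcg/hr ÷ 1.5 mcg/mL = 38.78788 mL/hr
Time remaining = 33.67273 mL ÷ 38.78788 mL/hr = 0.868125 hr

0.9 hours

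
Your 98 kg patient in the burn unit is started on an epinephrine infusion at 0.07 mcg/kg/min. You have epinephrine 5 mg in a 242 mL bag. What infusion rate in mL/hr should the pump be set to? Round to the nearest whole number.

Dose = 0.07 mcg/kg/min × 98 kg = 6.86 mcg/min
6.86 mcg/min × 60 min/hr = 411.6 mcg/hr
Concentration = 5 mg ÷ 242 mL = 0.02066116 mg/mL = 20.66116 mcg/mL
Rate = 411.6 mcg/hr ÷ 20.66116 mcg/mL = 19.92144 mL/hr

20 mL/hr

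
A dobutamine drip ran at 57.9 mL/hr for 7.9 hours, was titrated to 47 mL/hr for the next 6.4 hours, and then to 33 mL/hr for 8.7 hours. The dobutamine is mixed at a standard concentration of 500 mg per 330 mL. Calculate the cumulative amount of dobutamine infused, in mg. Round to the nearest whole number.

Concentration = 500 mg ÷ 330 mL = 1.515152 mg/mL
Stage 1: 57.9 mL/hr × 7.9 hr = 457.41 mL → 457.41 mL × 1.515152 mg/mL = 693.0455 mg
Stage 2: 47 mL/hr × 6.4 hr = 300.8 mL → 300.8 mL × 1.515152 mg/mL = 455.7576 mg
Stage 3: 33 mL/hr × 8.7 hr = 287.1 mL → 287.1 mL × 1.515152 mg/mL = 435 mg
Total = 693.0455 + 455.7576 + 435 = 1583.803 mg

1584 mg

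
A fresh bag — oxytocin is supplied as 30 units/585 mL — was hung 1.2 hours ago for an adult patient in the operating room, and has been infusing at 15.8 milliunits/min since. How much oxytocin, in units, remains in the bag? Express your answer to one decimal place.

28.9 units

15.8 milliunits/min × 60 min/hr = 948 milliunits/hr
Concentration = 30 units ÷ 585 mL = 0.05128205 units/mL = 51.28205 milliunits/mL
Rate = 948 milliunits/hr ÷ 51.28205 milliunits/mL = 18.486 mL/hr
Volume infused = 18.486 mL/hr × 1.2 hr = 22.1832 mL
Volume remaining = 585 − 22.1832 = 562.8168 mL
Drug remaining = 562.8168 mL × 51.28205 milliunits/mL = 28862.4 milliunits = 28.8624 units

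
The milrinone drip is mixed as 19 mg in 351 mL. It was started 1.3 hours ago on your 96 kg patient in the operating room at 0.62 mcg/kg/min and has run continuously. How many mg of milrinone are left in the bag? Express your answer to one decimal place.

Dose = 0.62 mcg/kg/min × 96 kg = 59.52 mcg/min
59.52 mcg/min × 60 min/hr = 3571.2 mcg/hr
Concentration = 19 mg ÷ 351 mL = 0.05413105 mg/mL = 54.13105 mcg/mL
Rate = 3571.2 mcg/hr ÷ 54.13105 mcg/mL = 65.97322 mL/hr
Volume infused = 65.97322 mL/hr × 1.3 hr = 85.76519 mL
Volume remaining = 351 − 85.76519 = 265.2348 mL
Drug remaining = 265.2348 mL × 54.13105 mcg/mL = 14357.44 mcg = 14.35744 mg

14.4 mg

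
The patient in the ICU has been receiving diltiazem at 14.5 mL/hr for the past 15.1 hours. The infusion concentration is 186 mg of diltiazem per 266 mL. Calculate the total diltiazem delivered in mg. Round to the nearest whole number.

Concentration = 186 mg ÷ 266 mL = 0.6992481 mg/mL
Drug rate = 14.5 mL/hr × 0.6992481 mg/mL = 10.1391 mg/hr
Total = 10.1391 mg/hr × 15.1 hr = 153.1004 mg

153 mg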